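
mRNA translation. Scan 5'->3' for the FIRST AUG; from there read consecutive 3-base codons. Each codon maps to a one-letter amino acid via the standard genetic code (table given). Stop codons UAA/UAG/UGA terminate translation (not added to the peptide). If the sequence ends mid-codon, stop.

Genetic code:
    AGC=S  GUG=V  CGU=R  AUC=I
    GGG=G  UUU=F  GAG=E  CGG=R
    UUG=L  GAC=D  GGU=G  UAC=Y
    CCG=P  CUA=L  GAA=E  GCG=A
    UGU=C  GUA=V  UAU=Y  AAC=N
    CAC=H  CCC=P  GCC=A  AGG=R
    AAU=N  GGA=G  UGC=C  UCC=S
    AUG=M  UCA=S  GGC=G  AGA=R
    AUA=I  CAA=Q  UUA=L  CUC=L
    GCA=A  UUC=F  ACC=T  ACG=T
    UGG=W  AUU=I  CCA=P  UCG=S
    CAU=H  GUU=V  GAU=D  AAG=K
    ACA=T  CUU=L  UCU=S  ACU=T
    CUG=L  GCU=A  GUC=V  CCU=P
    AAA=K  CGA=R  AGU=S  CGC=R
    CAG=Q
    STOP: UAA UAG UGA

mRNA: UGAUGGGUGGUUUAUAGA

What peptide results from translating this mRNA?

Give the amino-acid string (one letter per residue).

Answer: MGGL

Derivation:
start AUG at pos 2
pos 2: AUG -> M; peptide=M
pos 5: GGU -> G; peptide=MG
pos 8: GGU -> G; peptide=MGG
pos 11: UUA -> L; peptide=MGGL
pos 14: UAG -> STOP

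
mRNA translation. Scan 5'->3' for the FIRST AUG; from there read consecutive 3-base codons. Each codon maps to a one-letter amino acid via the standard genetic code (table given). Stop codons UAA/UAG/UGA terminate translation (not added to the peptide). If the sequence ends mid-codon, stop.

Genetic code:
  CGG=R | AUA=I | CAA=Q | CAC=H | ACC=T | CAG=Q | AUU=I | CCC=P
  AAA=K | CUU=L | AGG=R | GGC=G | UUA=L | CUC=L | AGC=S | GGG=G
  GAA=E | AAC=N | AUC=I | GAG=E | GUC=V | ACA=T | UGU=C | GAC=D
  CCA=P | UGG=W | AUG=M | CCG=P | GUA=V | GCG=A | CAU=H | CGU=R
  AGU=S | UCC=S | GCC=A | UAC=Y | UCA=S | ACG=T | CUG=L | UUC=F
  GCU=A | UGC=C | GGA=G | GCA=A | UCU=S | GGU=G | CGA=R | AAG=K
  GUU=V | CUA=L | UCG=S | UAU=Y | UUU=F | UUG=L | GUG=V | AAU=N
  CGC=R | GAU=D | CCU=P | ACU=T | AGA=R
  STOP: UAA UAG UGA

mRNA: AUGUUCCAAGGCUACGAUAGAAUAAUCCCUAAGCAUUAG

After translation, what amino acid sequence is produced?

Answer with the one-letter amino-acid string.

start AUG at pos 0
pos 0: AUG -> M; peptide=M
pos 3: UUC -> F; peptide=MF
pos 6: CAA -> Q; peptide=MFQ
pos 9: GGC -> G; peptide=MFQG
pos 12: UAC -> Y; peptide=MFQGY
pos 15: GAU -> D; peptide=MFQGYD
pos 18: AGA -> R; peptide=MFQGYDR
pos 21: AUA -> I; peptide=MFQGYDRI
pos 24: AUC -> I; peptide=MFQGYDRII
pos 27: CCU -> P; peptide=MFQGYDRIIP
pos 30: AAG -> K; peptide=MFQGYDRIIPK
pos 33: CAU -> H; peptide=MFQGYDRIIPKH
pos 36: UAG -> STOP

Answer: MFQGYDRIIPKH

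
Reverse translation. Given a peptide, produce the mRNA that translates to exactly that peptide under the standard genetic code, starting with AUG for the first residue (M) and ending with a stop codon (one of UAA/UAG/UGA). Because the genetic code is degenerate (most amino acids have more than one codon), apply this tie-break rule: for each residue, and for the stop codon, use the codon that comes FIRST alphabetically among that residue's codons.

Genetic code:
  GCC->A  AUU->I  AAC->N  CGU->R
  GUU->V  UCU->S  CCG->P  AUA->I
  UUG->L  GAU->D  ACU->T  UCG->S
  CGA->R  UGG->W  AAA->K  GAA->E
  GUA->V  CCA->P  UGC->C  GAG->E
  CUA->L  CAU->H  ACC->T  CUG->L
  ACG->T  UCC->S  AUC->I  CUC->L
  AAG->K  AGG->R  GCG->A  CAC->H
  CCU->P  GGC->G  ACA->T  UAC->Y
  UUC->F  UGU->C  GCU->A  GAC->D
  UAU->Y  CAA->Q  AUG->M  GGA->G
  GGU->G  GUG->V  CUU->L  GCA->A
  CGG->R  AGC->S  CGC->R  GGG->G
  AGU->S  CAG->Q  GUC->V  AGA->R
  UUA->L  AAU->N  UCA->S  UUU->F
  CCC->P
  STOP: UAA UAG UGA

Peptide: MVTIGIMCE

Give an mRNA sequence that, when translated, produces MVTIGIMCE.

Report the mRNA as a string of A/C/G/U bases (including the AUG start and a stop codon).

residue 1: M -> AUG (start codon)
residue 2: V codons sorted = GUA,GUC,GUG,GUU -> pick first = GUA
residue 3: T codons sorted = ACA,ACC,ACG,ACU -> pick first = ACA
residue 4: I codons sorted = AUA,AUC,AUU -> pick first = AUA
residue 5: G codons sorted = GGA,GGC,GGG,GGU -> pick first = GGA
residue 6: I codons sorted = AUA,AUC,AUU -> pick first = AUA
residue 7: M -> AUG (only codon)
residue 8: C codons sorted = UGC,UGU -> pick first = UGC
residue 9: E codons sorted = GAA,GAG -> pick first = GAA
terminator: stop codons sorted = UAA,UAG,UGA -> pick first = UAA

Answer: mRNA: AUGGUAACAAUAGGAAUAAUGUGCGAAUAA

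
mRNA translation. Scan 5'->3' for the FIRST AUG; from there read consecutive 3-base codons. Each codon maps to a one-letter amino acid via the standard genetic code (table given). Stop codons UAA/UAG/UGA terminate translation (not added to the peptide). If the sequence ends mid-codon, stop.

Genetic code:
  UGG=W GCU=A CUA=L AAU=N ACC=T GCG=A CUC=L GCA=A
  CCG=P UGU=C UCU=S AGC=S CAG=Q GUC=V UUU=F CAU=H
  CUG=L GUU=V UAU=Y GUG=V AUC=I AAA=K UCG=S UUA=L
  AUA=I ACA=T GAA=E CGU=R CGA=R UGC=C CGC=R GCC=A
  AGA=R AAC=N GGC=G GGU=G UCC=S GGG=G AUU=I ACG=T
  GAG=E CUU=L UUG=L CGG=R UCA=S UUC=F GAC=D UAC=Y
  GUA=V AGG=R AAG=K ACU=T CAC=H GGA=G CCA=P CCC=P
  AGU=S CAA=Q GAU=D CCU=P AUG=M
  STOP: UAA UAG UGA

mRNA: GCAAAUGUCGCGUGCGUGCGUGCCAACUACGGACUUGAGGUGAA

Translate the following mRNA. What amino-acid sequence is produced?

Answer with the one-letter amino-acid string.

start AUG at pos 4
pos 4: AUG -> M; peptide=M
pos 7: UCG -> S; peptide=MS
pos 10: CGU -> R; peptide=MSR
pos 13: GCG -> A; peptide=MSRA
pos 16: UGC -> C; peptide=MSRAC
pos 19: GUG -> V; peptide=MSRACV
pos 22: CCA -> P; peptide=MSRACVP
pos 25: ACU -> T; peptide=MSRACVPT
pos 28: ACG -> T; peptide=MSRACVPTT
pos 31: GAC -> D; peptide=MSRACVPTTD
pos 34: UUG -> L; peptide=MSRACVPTTDL
pos 37: AGG -> R; peptide=MSRACVPTTDLR
pos 40: UGA -> STOP

Answer: MSRACVPTTDLR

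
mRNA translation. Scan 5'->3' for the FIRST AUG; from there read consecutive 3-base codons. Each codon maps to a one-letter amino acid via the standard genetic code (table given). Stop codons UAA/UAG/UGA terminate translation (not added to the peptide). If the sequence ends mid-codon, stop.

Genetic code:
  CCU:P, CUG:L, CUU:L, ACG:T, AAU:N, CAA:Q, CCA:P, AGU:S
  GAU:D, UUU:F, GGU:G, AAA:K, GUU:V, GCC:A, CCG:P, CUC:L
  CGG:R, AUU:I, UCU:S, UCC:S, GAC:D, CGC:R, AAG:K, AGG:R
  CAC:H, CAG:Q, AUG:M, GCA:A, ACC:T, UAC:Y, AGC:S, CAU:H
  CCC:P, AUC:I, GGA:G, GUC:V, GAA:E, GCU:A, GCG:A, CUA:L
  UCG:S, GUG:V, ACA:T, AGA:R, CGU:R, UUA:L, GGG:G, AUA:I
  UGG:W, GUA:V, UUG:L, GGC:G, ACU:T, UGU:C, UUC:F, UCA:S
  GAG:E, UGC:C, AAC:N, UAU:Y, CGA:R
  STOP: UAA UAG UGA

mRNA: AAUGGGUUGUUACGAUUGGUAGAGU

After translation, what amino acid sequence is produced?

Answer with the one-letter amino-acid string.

start AUG at pos 1
pos 1: AUG -> M; peptide=M
pos 4: GGU -> G; peptide=MG
pos 7: UGU -> C; peptide=MGC
pos 10: UAC -> Y; peptide=MGCY
pos 13: GAU -> D; peptide=MGCYD
pos 16: UGG -> W; peptide=MGCYDW
pos 19: UAG -> STOP

Answer: MGCYDW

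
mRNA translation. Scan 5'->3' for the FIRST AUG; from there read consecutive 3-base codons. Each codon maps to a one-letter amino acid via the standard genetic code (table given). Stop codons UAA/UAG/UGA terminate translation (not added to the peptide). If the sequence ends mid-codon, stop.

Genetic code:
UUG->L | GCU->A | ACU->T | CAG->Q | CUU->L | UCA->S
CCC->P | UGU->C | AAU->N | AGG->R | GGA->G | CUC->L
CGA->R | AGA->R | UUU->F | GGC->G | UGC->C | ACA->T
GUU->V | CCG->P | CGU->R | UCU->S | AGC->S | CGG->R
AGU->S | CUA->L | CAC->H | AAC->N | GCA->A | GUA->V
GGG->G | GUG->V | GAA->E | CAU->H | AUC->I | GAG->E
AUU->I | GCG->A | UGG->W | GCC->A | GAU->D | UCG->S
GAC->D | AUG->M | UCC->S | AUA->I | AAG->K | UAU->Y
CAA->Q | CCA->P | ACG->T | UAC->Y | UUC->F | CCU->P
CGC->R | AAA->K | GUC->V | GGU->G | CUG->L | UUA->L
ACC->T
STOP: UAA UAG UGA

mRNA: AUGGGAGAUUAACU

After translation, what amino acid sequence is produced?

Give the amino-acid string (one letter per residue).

start AUG at pos 0
pos 0: AUG -> M; peptide=M
pos 3: GGA -> G; peptide=MG
pos 6: GAU -> D; peptide=MGD
pos 9: UAA -> STOP

Answer: MGD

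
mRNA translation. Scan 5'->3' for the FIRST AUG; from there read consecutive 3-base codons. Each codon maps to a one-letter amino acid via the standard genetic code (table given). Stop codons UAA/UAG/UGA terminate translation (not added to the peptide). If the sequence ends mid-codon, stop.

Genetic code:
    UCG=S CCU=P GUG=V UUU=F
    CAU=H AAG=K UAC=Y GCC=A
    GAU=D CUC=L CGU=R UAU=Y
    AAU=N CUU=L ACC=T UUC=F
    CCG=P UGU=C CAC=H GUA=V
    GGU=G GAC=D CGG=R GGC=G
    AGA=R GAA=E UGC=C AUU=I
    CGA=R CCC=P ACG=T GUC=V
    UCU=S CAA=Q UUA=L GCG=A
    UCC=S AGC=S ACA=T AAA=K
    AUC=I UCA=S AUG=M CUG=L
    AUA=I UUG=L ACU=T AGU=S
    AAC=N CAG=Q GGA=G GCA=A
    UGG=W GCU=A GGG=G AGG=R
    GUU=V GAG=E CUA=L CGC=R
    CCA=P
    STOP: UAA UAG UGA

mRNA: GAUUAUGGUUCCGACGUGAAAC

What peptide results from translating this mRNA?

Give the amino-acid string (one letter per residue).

Answer: MVPT

Derivation:
start AUG at pos 4
pos 4: AUG -> M; peptide=M
pos 7: GUU -> V; peptide=MV
pos 10: CCG -> P; peptide=MVP
pos 13: ACG -> T; peptide=MVPT
pos 16: UGA -> STOP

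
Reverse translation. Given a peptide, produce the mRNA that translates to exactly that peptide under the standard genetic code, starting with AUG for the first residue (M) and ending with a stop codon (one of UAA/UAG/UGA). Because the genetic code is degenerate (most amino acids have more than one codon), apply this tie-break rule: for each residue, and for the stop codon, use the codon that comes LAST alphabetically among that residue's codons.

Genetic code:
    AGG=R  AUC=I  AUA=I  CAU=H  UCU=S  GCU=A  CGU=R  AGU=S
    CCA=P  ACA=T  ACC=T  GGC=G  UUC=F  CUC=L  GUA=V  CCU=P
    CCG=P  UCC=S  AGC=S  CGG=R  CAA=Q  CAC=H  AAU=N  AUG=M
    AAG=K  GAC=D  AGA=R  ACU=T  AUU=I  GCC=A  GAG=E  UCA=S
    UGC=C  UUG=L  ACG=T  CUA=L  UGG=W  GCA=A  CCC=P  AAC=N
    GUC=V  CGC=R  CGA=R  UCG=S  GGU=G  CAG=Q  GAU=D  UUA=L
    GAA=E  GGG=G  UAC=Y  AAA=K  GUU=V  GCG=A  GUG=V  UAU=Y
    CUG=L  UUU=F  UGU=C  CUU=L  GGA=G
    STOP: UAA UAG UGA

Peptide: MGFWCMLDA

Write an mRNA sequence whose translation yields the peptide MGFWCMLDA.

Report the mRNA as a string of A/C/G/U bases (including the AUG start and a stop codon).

Answer: mRNA: AUGGGUUUUUGGUGUAUGUUGGAUGCUUGA

Derivation:
residue 1: M -> AUG (start codon)
residue 2: G codons sorted = GGA,GGC,GGG,GGU -> pick last = GGU
residue 3: F codons sorted = UUC,UUU -> pick last = UUU
residue 4: W -> UGG (only codon)
residue 5: C codons sorted = UGC,UGU -> pick last = UGU
residue 6: M -> AUG (only codon)
residue 7: L codons sorted = CUA,CUC,CUG,CUU,UUA,UUG -> pick last = UUG
residue 8: D codons sorted = GAC,GAU -> pick last = GAU
residue 9: A codons sorted = GCA,GCC,GCG,GCU -> pick last = GCU
terminator: stop codons sorted = UAA,UAG,UGA -> pick last = UGA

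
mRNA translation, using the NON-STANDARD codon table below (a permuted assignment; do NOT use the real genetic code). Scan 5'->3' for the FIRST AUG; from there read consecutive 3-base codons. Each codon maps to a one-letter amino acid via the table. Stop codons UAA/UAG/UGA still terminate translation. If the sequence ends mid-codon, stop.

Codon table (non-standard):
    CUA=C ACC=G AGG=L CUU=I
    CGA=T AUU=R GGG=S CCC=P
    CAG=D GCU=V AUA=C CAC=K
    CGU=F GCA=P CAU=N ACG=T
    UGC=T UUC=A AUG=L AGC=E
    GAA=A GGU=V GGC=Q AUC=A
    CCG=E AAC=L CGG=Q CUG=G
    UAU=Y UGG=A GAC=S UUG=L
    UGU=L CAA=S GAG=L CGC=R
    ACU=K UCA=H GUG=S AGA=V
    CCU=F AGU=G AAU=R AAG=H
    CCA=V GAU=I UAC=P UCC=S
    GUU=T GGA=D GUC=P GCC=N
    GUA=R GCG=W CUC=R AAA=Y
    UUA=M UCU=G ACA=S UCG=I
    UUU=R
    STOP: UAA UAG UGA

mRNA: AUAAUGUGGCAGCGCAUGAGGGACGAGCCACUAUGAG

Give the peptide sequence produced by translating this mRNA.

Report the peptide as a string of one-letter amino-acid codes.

start AUG at pos 3
pos 3: AUG -> L; peptide=L
pos 6: UGG -> A; peptide=LA
pos 9: CAG -> D; peptide=LAD
pos 12: CGC -> R; peptide=LADR
pos 15: AUG -> L; peptide=LADRL
pos 18: AGG -> L; peptide=LADRLL
pos 21: GAC -> S; peptide=LADRLLS
pos 24: GAG -> L; peptide=LADRLLSL
pos 27: CCA -> V; peptide=LADRLLSLV
pos 30: CUA -> C; peptide=LADRLLSLVC
pos 33: UGA -> STOP

Answer: LADRLLSLVC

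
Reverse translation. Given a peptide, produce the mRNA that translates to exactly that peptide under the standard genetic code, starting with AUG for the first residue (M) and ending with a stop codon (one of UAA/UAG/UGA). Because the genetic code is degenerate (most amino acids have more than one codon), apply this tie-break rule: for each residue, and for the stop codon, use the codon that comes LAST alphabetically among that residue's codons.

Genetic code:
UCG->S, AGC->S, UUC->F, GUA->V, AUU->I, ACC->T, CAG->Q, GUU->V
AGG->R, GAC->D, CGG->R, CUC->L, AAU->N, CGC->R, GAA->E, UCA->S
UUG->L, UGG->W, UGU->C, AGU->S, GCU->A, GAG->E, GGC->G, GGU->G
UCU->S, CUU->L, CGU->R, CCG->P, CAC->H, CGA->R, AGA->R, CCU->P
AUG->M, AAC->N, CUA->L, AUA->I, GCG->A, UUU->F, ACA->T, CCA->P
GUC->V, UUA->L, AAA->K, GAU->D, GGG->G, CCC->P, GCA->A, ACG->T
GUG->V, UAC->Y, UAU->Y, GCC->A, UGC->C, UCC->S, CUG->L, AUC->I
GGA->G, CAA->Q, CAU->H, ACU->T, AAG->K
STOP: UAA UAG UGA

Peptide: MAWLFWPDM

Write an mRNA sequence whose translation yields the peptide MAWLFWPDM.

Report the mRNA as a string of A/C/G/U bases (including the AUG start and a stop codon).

residue 1: M -> AUG (start codon)
residue 2: A codons sorted = GCA,GCC,GCG,GCU -> pick last = GCU
residue 3: W -> UGG (only codon)
residue 4: L codons sorted = CUA,CUC,CUG,CUU,UUA,UUG -> pick last = UUG
residue 5: F codons sorted = UUC,UUU -> pick last = UUU
residue 6: W -> UGG (only codon)
residue 7: P codons sorted = CCA,CCC,CCG,CCU -> pick last = CCU
residue 8: D codons sorted = GAC,GAU -> pick last = GAU
residue 9: M -> AUG (only codon)
terminator: stop codons sorted = UAA,UAG,UGA -> pick last = UGA

Answer: mRNA: AUGGCUUGGUUGUUUUGGCCUGAUAUGUGA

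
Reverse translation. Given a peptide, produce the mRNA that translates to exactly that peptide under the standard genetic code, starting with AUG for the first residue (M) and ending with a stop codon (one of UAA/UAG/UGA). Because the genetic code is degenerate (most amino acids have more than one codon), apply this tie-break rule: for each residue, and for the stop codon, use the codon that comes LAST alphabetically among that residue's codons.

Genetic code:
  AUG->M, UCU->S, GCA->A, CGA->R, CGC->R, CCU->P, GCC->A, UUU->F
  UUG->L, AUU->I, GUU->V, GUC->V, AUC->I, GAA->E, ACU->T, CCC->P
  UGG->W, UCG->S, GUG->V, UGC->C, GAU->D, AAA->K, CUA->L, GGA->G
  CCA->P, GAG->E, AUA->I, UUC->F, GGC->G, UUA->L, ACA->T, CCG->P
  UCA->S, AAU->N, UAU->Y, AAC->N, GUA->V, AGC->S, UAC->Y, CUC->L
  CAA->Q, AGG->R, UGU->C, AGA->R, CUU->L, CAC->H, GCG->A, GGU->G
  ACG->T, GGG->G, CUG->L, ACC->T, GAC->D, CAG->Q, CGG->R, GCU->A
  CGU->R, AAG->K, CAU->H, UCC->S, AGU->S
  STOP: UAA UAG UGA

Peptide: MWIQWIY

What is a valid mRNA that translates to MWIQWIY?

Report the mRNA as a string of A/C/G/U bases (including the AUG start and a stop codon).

Answer: mRNA: AUGUGGAUUCAGUGGAUUUAUUGA

Derivation:
residue 1: M -> AUG (start codon)
residue 2: W -> UGG (only codon)
residue 3: I codons sorted = AUA,AUC,AUU -> pick last = AUU
residue 4: Q codons sorted = CAA,CAG -> pick last = CAG
residue 5: W -> UGG (only codon)
residue 6: I codons sorted = AUA,AUC,AUU -> pick last = AUU
residue 7: Y codons sorted = UAC,UAU -> pick last = UAU
terminator: stop codons sorted = UAA,UAG,UGA -> pick last = UGA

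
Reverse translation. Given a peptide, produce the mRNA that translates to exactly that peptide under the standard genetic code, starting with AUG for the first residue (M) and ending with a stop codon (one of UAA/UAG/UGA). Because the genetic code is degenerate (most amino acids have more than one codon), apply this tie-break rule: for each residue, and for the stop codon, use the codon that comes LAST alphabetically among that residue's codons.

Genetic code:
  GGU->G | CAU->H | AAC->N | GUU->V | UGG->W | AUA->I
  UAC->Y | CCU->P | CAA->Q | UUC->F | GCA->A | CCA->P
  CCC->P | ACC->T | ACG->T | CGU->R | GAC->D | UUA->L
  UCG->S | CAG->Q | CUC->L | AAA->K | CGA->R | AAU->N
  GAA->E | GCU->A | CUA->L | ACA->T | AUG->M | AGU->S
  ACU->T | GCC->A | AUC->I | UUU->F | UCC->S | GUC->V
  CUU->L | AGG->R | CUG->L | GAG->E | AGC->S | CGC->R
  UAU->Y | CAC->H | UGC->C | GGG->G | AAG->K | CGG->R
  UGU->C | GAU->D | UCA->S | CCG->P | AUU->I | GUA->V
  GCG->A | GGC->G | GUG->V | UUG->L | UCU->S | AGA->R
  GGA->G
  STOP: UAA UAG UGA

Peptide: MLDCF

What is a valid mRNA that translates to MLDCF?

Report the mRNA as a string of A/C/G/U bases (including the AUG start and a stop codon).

residue 1: M -> AUG (start codon)
residue 2: L codons sorted = CUA,CUC,CUG,CUU,UUA,UUG -> pick last = UUG
residue 3: D codons sorted = GAC,GAU -> pick last = GAU
residue 4: C codons sorted = UGC,UGU -> pick last = UGU
residue 5: F codons sorted = UUC,UUU -> pick last = UUU
terminator: stop codons sorted = UAA,UAG,UGA -> pick last = UGA

Answer: mRNA: AUGUUGGAUUGUUUUUGA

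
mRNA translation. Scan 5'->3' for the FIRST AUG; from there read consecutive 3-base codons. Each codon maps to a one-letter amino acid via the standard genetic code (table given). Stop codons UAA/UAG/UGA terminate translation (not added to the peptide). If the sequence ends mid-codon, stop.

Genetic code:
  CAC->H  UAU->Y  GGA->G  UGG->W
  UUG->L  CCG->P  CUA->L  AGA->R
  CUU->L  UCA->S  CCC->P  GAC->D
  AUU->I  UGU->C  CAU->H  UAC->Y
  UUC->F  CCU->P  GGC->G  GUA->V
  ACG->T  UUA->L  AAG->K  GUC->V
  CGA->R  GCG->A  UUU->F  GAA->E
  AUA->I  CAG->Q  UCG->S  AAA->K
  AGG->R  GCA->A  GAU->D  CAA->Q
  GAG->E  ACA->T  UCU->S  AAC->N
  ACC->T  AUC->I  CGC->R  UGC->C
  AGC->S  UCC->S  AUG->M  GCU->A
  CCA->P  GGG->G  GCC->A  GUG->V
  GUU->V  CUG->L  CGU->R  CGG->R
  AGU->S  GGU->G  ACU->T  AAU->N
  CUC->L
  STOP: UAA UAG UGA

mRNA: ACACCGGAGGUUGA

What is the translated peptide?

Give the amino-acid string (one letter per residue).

Answer: (empty: no AUG start codon)

Derivation:
no AUG start codon found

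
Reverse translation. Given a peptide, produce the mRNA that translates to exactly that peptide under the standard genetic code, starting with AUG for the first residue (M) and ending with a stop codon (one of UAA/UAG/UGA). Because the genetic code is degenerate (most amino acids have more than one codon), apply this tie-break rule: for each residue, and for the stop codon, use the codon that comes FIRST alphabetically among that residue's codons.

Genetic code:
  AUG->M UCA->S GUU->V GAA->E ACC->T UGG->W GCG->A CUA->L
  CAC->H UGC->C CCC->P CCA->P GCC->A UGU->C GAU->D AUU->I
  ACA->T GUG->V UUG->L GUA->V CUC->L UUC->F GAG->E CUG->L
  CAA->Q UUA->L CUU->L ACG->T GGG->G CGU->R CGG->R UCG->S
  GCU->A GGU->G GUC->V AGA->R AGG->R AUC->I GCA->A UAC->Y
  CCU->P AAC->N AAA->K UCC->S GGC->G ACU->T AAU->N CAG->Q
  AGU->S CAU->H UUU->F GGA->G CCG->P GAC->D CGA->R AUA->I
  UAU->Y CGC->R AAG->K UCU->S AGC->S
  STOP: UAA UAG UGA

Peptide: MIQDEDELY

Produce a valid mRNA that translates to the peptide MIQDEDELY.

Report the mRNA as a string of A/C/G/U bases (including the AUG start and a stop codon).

Answer: mRNA: AUGAUACAAGACGAAGACGAACUAUACUAA

Derivation:
residue 1: M -> AUG (start codon)
residue 2: I codons sorted = AUA,AUC,AUU -> pick first = AUA
residue 3: Q codons sorted = CAA,CAG -> pick first = CAA
residue 4: D codons sorted = GAC,GAU -> pick first = GAC
residue 5: E codons sorted = GAA,GAG -> pick first = GAA
residue 6: D codons sorted = GAC,GAU -> pick first = GAC
residue 7: E codons sorted = GAA,GAG -> pick first = GAA
residue 8: L codons sorted = CUA,CUC,CUG,CUU,UUA,UUG -> pick first = CUA
residue 9: Y codons sorted = UAC,UAU -> pick first = UAC
terminator: stop codons sorted = UAA,UAG,UGA -> pick first = UAA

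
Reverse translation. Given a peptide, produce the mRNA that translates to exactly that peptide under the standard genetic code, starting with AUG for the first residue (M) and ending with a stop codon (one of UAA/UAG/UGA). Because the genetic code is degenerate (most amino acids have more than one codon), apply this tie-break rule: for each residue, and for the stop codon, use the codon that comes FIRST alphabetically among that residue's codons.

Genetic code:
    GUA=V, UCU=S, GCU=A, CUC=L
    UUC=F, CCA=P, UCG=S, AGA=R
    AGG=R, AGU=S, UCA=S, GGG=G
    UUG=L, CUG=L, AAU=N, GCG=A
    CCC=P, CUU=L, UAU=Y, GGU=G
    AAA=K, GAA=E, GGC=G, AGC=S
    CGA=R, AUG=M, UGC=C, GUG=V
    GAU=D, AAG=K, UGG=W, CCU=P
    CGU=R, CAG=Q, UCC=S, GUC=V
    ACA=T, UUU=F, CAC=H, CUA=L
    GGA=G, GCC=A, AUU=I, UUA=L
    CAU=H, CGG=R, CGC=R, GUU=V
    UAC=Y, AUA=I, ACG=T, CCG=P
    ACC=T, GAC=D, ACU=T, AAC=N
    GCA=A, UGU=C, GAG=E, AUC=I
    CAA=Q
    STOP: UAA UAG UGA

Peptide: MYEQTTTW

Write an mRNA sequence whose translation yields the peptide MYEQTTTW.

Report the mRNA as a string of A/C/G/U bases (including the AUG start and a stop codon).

Answer: mRNA: AUGUACGAACAAACAACAACAUGGUAA

Derivation:
residue 1: M -> AUG (start codon)
residue 2: Y codons sorted = UAC,UAU -> pick first = UAC
residue 3: E codons sorted = GAA,GAG -> pick first = GAA
residue 4: Q codons sorted = CAA,CAG -> pick first = CAA
residue 5: T codons sorted = ACA,ACC,ACG,ACU -> pick first = ACA
residue 6: T codons sorted = ACA,ACC,ACG,ACU -> pick first = ACA
residue 7: T codons sorted = ACA,ACC,ACG,ACU -> pick first = ACA
residue 8: W -> UGG (only codon)
terminator: stop codons sorted = UAA,UAG,UGA -> pick first = UAA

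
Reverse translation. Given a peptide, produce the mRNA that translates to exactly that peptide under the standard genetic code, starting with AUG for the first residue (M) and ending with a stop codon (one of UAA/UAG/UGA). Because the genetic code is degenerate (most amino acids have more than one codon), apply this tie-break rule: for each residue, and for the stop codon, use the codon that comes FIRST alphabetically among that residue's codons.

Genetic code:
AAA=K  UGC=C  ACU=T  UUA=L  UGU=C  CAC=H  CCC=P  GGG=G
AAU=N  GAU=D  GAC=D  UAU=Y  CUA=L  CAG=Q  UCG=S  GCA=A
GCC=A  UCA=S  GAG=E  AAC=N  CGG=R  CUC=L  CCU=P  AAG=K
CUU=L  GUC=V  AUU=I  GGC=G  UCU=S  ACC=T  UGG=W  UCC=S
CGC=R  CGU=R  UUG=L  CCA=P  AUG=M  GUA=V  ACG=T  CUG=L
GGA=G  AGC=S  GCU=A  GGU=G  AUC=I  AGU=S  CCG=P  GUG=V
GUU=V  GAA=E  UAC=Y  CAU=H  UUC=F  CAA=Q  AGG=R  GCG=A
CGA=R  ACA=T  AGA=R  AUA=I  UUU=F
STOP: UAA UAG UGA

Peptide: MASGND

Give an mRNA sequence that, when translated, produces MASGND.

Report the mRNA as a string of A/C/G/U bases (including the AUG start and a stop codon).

Answer: mRNA: AUGGCAAGCGGAAACGACUAA

Derivation:
residue 1: M -> AUG (start codon)
residue 2: A codons sorted = GCA,GCC,GCG,GCU -> pick first = GCA
residue 3: S codons sorted = AGC,AGU,UCA,UCC,UCG,UCU -> pick first = AGC
residue 4: G codons sorted = GGA,GGC,GGG,GGU -> pick first = GGA
residue 5: N codons sorted = AAC,AAU -> pick first = AAC
residue 6: D codons sorted = GAC,GAU -> pick first = GAC
terminator: stop codons sorted = UAA,UAG,UGA -> pick first = UAA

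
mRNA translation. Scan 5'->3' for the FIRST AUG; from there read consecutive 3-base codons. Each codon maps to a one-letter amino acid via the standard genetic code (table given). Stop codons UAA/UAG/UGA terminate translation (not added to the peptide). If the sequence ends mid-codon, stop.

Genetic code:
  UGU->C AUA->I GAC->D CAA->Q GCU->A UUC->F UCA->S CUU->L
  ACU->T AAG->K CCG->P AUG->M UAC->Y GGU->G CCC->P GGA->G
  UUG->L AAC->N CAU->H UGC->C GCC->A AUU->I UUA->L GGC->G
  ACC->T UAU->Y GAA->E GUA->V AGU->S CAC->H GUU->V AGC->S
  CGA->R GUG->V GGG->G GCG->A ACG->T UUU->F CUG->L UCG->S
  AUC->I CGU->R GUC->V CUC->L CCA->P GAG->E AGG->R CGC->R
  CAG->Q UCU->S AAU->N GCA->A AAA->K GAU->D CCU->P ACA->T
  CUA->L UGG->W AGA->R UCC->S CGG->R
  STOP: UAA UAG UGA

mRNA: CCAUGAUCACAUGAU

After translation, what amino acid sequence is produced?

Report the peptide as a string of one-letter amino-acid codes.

Answer: MIT

Derivation:
start AUG at pos 2
pos 2: AUG -> M; peptide=M
pos 5: AUC -> I; peptide=MI
pos 8: ACA -> T; peptide=MIT
pos 11: UGA -> STOP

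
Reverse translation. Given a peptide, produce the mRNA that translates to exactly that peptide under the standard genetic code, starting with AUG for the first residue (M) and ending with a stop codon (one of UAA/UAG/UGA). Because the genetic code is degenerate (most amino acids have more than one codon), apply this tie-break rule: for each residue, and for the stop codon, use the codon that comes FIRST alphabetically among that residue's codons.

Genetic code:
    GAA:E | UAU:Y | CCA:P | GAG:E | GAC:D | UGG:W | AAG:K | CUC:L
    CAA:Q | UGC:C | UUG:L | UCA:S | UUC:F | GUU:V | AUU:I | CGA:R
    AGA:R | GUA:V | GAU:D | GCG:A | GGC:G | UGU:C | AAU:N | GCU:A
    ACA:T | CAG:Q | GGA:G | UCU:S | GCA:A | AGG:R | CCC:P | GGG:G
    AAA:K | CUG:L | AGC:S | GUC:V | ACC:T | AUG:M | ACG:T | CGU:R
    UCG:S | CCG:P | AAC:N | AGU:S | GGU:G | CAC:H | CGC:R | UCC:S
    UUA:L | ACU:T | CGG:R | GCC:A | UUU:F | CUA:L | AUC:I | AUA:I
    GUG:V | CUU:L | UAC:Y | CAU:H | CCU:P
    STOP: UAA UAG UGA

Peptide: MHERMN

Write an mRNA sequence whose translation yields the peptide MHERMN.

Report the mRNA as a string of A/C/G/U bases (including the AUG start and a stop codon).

residue 1: M -> AUG (start codon)
residue 2: H codons sorted = CAC,CAU -> pick first = CAC
residue 3: E codons sorted = GAA,GAG -> pick first = GAA
residue 4: R codons sorted = AGA,AGG,CGA,CGC,CGG,CGU -> pick first = AGA
residue 5: M -> AUG (only codon)
residue 6: N codons sorted = AAC,AAU -> pick first = AAC
terminator: stop codons sorted = UAA,UAG,UGA -> pick first = UAA

Answer: mRNA: AUGCACGAAAGAAUGAACUAA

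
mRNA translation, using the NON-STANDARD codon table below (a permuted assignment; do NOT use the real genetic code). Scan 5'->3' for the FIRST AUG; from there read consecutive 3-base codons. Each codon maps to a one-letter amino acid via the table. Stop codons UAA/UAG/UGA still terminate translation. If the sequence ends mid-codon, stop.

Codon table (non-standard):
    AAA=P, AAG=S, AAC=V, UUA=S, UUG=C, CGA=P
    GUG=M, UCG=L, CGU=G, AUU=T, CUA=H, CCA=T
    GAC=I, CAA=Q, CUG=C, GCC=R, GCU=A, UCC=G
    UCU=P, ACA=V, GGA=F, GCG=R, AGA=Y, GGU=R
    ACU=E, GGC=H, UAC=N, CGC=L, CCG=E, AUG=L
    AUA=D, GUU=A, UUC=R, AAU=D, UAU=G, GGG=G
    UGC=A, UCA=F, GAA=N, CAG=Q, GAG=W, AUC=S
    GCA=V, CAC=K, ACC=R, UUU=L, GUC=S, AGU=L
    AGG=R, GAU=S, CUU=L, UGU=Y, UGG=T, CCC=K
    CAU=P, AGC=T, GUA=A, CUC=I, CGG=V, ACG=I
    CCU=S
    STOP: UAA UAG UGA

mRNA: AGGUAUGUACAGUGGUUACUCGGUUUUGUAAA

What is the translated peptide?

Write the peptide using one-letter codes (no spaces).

Answer: LNLRNLAC

Derivation:
start AUG at pos 4
pos 4: AUG -> L; peptide=L
pos 7: UAC -> N; peptide=LN
pos 10: AGU -> L; peptide=LNL
pos 13: GGU -> R; peptide=LNLR
pos 16: UAC -> N; peptide=LNLRN
pos 19: UCG -> L; peptide=LNLRNL
pos 22: GUU -> A; peptide=LNLRNLA
pos 25: UUG -> C; peptide=LNLRNLAC
pos 28: UAA -> STOP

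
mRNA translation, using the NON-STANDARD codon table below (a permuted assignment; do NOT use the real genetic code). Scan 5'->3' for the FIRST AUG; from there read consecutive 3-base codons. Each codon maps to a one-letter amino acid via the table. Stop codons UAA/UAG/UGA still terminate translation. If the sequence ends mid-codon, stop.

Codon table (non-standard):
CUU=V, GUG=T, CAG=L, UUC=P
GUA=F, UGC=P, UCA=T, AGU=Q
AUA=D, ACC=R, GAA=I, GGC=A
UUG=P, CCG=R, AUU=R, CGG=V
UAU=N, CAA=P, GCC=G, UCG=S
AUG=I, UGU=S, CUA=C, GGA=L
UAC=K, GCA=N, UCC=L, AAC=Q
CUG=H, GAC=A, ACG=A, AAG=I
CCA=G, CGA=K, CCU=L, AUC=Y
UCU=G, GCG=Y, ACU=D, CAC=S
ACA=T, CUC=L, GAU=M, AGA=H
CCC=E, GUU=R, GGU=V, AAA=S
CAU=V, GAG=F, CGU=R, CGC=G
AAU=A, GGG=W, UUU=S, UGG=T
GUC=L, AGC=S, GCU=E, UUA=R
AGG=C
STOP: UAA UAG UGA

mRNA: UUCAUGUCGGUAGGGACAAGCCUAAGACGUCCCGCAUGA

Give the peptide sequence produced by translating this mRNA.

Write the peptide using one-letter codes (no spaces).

Answer: ISFWTSCHREN

Derivation:
start AUG at pos 3
pos 3: AUG -> I; peptide=I
pos 6: UCG -> S; peptide=IS
pos 9: GUA -> F; peptide=ISF
pos 12: GGG -> W; peptide=ISFW
pos 15: ACA -> T; peptide=ISFWT
pos 18: AGC -> S; peptide=ISFWTS
pos 21: CUA -> C; peptide=ISFWTSC
pos 24: AGA -> H; peptide=ISFWTSCH
pos 27: CGU -> R; peptide=ISFWTSCHR
pos 30: CCC -> E; peptide=ISFWTSCHRE
pos 33: GCA -> N; peptide=ISFWTSCHREN
pos 36: UGA -> STOP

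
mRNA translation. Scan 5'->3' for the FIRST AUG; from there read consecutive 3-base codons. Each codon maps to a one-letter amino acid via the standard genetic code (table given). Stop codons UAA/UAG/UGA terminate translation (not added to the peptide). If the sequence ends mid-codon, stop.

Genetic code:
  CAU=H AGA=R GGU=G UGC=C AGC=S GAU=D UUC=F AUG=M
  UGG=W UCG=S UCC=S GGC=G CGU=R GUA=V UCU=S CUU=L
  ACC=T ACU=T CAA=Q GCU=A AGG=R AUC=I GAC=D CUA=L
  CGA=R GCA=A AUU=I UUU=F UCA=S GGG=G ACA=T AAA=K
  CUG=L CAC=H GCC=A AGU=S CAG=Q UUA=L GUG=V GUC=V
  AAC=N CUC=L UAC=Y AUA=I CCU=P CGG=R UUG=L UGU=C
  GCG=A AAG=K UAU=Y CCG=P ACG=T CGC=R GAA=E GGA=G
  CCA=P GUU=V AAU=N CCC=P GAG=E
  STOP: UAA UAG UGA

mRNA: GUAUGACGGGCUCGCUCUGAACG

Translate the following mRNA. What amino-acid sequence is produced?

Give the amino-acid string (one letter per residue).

start AUG at pos 2
pos 2: AUG -> M; peptide=M
pos 5: ACG -> T; peptide=MT
pos 8: GGC -> G; peptide=MTG
pos 11: UCG -> S; peptide=MTGS
pos 14: CUC -> L; peptide=MTGSL
pos 17: UGA -> STOP

Answer: MTGSL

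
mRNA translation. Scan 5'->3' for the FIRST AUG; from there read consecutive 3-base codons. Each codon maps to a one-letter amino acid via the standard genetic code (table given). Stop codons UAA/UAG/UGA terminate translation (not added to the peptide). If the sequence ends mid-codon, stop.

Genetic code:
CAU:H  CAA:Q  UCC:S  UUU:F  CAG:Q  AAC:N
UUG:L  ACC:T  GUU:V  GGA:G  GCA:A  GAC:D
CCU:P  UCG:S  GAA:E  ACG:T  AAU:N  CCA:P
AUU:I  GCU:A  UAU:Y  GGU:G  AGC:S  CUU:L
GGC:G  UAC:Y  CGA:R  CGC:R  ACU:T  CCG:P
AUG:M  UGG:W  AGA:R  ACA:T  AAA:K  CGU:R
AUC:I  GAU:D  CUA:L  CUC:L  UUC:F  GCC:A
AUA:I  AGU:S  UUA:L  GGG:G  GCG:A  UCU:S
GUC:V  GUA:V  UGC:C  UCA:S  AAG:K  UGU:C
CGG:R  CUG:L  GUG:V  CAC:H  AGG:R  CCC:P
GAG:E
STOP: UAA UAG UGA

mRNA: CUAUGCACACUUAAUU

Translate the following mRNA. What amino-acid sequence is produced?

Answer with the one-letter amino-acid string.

start AUG at pos 2
pos 2: AUG -> M; peptide=M
pos 5: CAC -> H; peptide=MH
pos 8: ACU -> T; peptide=MHT
pos 11: UAA -> STOP

Answer: MHT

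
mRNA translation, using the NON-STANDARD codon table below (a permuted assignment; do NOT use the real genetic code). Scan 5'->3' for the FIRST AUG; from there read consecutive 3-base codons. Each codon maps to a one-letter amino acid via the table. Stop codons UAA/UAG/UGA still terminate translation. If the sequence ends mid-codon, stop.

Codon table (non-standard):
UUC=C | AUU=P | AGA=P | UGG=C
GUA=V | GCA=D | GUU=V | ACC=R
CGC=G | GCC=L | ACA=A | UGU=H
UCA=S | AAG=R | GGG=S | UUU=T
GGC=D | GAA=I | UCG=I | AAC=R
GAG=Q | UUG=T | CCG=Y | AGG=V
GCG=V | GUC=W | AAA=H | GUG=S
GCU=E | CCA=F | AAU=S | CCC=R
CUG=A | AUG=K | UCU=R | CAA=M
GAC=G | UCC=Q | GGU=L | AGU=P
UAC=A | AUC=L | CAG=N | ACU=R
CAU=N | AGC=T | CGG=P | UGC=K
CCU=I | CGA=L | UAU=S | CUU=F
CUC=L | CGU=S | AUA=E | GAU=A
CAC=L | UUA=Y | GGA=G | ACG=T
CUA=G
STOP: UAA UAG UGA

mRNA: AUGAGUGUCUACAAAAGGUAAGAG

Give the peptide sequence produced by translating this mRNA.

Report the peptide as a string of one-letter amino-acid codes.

start AUG at pos 0
pos 0: AUG -> K; peptide=K
pos 3: AGU -> P; peptide=KP
pos 6: GUC -> W; peptide=KPW
pos 9: UAC -> A; peptide=KPWA
pos 12: AAA -> H; peptide=KPWAH
pos 15: AGG -> V; peptide=KPWAHV
pos 18: UAA -> STOP

Answer: KPWAHV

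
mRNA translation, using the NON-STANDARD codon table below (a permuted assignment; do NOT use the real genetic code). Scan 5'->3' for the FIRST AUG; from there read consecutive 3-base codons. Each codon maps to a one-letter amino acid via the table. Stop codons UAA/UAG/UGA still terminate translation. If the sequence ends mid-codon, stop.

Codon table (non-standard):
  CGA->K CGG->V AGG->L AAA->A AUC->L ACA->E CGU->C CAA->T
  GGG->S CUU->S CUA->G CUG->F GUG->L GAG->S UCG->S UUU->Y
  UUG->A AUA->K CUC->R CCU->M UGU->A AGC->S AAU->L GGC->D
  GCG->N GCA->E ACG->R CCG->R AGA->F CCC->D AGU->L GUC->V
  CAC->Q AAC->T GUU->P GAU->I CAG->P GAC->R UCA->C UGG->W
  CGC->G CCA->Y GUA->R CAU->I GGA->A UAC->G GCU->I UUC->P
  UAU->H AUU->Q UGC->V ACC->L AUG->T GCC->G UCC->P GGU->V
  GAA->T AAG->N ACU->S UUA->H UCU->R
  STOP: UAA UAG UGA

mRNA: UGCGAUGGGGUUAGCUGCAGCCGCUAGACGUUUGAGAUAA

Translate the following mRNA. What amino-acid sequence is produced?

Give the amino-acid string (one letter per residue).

Answer: TSHIEGIFCAF

Derivation:
start AUG at pos 4
pos 4: AUG -> T; peptide=T
pos 7: GGG -> S; peptide=TS
pos 10: UUA -> H; peptide=TSH
pos 13: GCU -> I; peptide=TSHI
pos 16: GCA -> E; peptide=TSHIE
pos 19: GCC -> G; peptide=TSHIEG
pos 22: GCU -> I; peptide=TSHIEGI
pos 25: AGA -> F; peptide=TSHIEGIF
pos 28: CGU -> C; peptide=TSHIEGIFC
pos 31: UUG -> A; peptide=TSHIEGIFCA
pos 34: AGA -> F; peptide=TSHIEGIFCAF
pos 37: UAA -> STOP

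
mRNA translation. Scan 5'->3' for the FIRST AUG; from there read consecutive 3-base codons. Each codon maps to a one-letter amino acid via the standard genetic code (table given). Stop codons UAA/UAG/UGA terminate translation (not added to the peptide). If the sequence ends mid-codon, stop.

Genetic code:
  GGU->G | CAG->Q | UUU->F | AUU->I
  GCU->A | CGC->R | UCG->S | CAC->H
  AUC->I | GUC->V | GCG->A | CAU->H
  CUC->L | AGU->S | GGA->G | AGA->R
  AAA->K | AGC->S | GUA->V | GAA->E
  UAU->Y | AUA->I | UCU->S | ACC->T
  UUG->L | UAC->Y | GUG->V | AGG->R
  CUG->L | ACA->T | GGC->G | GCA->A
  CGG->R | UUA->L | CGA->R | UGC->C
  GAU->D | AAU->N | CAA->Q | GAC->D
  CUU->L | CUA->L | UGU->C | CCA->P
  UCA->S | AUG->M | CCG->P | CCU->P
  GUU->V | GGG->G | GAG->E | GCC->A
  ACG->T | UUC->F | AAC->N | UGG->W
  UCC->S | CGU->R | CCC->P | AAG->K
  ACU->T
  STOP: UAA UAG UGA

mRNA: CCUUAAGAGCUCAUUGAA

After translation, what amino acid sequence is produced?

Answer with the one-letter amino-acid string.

no AUG start codon found

Answer: (empty: no AUG start codon)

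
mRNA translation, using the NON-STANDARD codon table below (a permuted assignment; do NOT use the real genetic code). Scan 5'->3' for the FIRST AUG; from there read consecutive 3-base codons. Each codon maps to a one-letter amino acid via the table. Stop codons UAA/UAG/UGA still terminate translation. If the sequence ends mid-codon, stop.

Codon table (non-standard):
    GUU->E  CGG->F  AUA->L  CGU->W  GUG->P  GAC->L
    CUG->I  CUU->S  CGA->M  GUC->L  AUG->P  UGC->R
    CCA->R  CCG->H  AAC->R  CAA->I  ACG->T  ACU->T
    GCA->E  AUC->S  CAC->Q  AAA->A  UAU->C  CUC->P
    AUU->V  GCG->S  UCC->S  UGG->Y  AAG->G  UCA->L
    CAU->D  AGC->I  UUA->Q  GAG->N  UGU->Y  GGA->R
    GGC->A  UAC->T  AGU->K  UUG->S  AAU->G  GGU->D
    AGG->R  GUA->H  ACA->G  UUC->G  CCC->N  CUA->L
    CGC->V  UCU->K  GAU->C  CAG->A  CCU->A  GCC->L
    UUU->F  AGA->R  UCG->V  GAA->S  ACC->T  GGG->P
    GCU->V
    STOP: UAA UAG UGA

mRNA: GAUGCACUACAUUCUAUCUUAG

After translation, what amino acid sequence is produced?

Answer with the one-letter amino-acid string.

start AUG at pos 1
pos 1: AUG -> P; peptide=P
pos 4: CAC -> Q; peptide=PQ
pos 7: UAC -> T; peptide=PQT
pos 10: AUU -> V; peptide=PQTV
pos 13: CUA -> L; peptide=PQTVL
pos 16: UCU -> K; peptide=PQTVLK
pos 19: UAG -> STOP

Answer: PQTVLK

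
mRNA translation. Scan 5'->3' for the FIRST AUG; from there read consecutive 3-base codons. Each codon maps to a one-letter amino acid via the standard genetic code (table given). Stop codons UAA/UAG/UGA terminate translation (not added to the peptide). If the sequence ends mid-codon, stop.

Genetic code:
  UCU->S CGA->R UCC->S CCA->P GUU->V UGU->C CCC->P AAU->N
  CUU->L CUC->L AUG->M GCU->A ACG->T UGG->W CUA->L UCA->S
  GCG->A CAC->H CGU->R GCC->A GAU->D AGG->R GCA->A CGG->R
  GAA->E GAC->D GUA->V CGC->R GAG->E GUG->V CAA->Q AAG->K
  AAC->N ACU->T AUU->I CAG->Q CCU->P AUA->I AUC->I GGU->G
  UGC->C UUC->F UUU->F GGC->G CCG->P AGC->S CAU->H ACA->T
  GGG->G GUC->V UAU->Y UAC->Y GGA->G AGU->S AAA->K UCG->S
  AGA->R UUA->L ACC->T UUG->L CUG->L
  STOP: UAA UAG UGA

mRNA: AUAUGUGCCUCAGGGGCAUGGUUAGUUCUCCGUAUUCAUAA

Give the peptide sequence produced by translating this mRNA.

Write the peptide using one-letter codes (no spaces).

Answer: MCLRGMVSSPYS

Derivation:
start AUG at pos 2
pos 2: AUG -> M; peptide=M
pos 5: UGC -> C; peptide=MC
pos 8: CUC -> L; peptide=MCL
pos 11: AGG -> R; peptide=MCLR
pos 14: GGC -> G; peptide=MCLRG
pos 17: AUG -> M; peptide=MCLRGM
pos 20: GUU -> V; peptide=MCLRGMV
pos 23: AGU -> S; peptide=MCLRGMVS
pos 26: UCU -> S; peptide=MCLRGMVSS
pos 29: CCG -> P; peptide=MCLRGMVSSP
pos 32: UAU -> Y; peptide=MCLRGMVSSPY
pos 35: UCA -> S; peptide=MCLRGMVSSPYS
pos 38: UAA -> STOP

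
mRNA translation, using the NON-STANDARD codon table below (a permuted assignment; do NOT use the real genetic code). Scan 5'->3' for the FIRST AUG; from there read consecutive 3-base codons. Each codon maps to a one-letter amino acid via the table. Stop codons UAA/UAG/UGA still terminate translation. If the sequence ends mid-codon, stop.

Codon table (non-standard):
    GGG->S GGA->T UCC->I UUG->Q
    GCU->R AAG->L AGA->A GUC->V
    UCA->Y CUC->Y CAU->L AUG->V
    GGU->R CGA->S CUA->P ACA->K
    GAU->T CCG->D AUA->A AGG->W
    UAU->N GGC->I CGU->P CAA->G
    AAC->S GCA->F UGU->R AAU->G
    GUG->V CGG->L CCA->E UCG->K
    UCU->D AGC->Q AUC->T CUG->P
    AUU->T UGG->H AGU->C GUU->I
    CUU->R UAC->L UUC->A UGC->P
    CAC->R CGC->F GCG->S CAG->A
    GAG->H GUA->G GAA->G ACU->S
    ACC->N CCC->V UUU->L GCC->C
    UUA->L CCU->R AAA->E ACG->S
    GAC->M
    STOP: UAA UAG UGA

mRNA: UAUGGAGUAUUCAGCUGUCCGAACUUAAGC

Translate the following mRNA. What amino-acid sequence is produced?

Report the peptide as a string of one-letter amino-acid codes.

start AUG at pos 1
pos 1: AUG -> V; peptide=V
pos 4: GAG -> H; peptide=VH
pos 7: UAU -> N; peptide=VHN
pos 10: UCA -> Y; peptide=VHNY
pos 13: GCU -> R; peptide=VHNYR
pos 16: GUC -> V; peptide=VHNYRV
pos 19: CGA -> S; peptide=VHNYRVS
pos 22: ACU -> S; peptide=VHNYRVSS
pos 25: UAA -> STOP

Answer: VHNYRVSS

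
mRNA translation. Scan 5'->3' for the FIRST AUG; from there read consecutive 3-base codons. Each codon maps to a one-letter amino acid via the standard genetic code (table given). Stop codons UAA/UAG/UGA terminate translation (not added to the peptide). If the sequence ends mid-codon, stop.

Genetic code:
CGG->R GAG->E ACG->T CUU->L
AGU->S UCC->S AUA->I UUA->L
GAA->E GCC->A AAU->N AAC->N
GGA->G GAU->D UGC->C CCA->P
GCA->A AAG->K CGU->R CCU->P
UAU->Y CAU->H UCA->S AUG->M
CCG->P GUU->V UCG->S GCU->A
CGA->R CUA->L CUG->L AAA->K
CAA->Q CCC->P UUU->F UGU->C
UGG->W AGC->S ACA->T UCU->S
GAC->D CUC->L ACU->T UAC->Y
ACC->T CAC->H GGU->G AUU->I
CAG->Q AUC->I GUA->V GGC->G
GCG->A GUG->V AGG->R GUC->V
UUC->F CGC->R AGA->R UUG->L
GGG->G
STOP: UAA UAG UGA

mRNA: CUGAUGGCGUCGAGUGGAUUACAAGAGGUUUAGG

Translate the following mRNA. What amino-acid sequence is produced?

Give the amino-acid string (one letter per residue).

start AUG at pos 3
pos 3: AUG -> M; peptide=M
pos 6: GCG -> A; peptide=MA
pos 9: UCG -> S; peptide=MAS
pos 12: AGU -> S; peptide=MASS
pos 15: GGA -> G; peptide=MASSG
pos 18: UUA -> L; peptide=MASSGL
pos 21: CAA -> Q; peptide=MASSGLQ
pos 24: GAG -> E; peptide=MASSGLQE
pos 27: GUU -> V; peptide=MASSGLQEV
pos 30: UAG -> STOP

Answer: MASSGLQEV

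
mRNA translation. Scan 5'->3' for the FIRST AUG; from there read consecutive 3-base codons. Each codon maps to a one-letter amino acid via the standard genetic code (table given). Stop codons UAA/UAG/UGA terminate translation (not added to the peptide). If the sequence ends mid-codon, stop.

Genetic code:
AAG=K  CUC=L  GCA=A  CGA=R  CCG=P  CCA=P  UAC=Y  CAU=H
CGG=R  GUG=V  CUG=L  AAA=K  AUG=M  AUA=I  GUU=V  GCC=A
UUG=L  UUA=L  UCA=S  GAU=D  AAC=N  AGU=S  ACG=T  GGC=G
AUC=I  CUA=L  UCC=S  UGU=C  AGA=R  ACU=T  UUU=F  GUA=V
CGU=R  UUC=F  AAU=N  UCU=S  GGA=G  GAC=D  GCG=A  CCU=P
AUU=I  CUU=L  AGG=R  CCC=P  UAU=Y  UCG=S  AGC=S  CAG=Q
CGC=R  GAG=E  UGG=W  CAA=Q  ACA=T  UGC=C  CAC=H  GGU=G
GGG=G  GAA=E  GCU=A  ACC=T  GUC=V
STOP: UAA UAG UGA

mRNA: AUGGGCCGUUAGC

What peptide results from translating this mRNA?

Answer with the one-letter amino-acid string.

Answer: MGR

Derivation:
start AUG at pos 0
pos 0: AUG -> M; peptide=M
pos 3: GGC -> G; peptide=MG
pos 6: CGU -> R; peptide=MGR
pos 9: UAG -> STOP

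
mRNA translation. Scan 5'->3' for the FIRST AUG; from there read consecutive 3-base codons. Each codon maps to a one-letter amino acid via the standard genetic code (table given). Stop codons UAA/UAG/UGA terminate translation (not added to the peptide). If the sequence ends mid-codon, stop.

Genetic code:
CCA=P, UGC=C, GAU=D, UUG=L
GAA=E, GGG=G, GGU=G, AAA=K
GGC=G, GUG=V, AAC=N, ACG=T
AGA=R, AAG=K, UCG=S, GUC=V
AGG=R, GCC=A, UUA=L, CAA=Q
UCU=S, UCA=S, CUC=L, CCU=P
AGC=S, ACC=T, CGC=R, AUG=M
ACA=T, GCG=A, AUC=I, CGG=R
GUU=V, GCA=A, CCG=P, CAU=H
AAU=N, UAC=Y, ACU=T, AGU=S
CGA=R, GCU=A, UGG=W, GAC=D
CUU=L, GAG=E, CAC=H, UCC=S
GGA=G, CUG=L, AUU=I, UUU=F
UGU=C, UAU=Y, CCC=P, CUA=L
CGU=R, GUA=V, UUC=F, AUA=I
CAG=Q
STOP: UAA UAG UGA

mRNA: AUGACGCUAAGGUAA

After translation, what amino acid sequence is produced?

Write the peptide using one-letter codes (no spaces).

Answer: MTLR

Derivation:
start AUG at pos 0
pos 0: AUG -> M; peptide=M
pos 3: ACG -> T; peptide=MT
pos 6: CUA -> L; peptide=MTL
pos 9: AGG -> R; peptide=MTLR
pos 12: UAA -> STOP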